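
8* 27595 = 220760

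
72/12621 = 24/4207  =  0.01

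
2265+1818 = 4083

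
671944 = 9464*71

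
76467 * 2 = 152934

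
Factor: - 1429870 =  - 2^1*5^1 * 13^1 * 17^1*647^1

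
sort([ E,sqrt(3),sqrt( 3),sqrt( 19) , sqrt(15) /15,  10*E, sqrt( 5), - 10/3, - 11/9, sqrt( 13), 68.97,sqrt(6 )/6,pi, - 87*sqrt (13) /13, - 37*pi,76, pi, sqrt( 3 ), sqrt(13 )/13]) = [  -  37*pi ,  -  87*sqrt(13 ) /13, - 10/3 ,-11/9,sqrt(15)/15 , sqrt(13) /13, sqrt(6)/6,  sqrt(3), sqrt( 3), sqrt(3),sqrt(5), E,pi, pi, sqrt(13 ), sqrt( 19), 10*E, 68.97, 76] 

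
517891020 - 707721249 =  - 189830229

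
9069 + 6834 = 15903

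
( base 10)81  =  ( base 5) 311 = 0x51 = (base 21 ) 3i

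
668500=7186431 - 6517931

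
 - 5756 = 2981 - 8737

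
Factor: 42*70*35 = 102900 =2^2  *3^1*5^2*7^3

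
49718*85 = 4226030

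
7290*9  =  65610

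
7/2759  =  7/2759 = 0.00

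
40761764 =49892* 817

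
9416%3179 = 3058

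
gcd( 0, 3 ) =3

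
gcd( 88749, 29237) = 173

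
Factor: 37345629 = 3^1*23^1 * 41^1*43^1 * 307^1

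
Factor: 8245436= 2^2*449^1*4591^1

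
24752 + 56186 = 80938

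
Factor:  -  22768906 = -2^1*53^1 * 79^1*2719^1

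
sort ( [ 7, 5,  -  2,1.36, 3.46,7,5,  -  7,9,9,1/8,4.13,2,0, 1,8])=[  -  7, - 2,  0 , 1/8,1, 1.36, 2,3.46,4.13,5,5,7,7 , 8,9,9] 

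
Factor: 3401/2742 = 2^( - 1 )*3^( - 1 )*19^1 *179^1*457^( - 1)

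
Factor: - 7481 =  - 7481^1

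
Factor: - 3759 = -3^1*7^1*179^1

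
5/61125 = 1/12225 = 0.00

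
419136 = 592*708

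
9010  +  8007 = 17017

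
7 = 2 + 5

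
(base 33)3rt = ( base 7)15131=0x105b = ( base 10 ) 4187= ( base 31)4b2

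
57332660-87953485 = -30620825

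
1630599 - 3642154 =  - 2011555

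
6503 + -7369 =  - 866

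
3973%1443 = 1087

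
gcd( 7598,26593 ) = 3799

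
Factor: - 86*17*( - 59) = 86258 = 2^1 * 17^1*43^1*59^1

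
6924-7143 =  - 219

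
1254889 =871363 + 383526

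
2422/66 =36 + 23/33 = 36.70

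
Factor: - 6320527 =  - 43^1*146989^1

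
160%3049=160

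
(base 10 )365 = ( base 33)b2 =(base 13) 221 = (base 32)BD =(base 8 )555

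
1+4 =5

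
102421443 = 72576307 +29845136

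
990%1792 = 990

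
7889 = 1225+6664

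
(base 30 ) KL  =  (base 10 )621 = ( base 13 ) 38A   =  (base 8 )1155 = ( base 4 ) 21231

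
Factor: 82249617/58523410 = 2^( - 1)* 3^1*5^(  -  1) * 11^( - 1) *89^1*307^(- 1)*1733^(-1)*308051^1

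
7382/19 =388+ 10/19 =388.53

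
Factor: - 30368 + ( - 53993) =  - 84361 = - 29^1*2909^1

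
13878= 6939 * 2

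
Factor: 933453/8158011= 3^1 * 19^( - 1 )*6101^1*8419^( - 1) = 18303/159961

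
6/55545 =2/18515 = 0.00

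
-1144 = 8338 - 9482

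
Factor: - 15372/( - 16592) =2^(  -  2)*3^2*7^1 * 17^( - 1) = 63/68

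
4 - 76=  - 72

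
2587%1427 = 1160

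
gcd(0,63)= 63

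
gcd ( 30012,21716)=244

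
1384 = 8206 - 6822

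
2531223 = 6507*389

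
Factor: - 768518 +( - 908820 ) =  - 2^1*13^1*64513^1 = -1677338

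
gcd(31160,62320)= 31160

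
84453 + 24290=108743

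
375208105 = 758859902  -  383651797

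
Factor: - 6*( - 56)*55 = 2^4*3^1*5^1*7^1*11^1 = 18480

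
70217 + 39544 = 109761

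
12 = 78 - 66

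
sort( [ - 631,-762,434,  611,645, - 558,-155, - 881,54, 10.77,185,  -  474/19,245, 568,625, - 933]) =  [-933,-881,-762, - 631,-558, - 155, - 474/19,10.77,54, 185,  245,434,568, 611,625,645]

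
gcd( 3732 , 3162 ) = 6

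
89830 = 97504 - 7674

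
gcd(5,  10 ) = 5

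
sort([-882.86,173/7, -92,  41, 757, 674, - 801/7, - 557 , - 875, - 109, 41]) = [ - 882.86 , -875, - 557, - 801/7 , - 109, - 92,173/7,41,41,674,757]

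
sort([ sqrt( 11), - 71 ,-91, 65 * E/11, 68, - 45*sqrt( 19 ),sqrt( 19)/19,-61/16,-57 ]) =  [ - 45*sqrt( 19 ), - 91 ,-71,-57,-61/16,sqrt(19)/19,sqrt( 11 ),65*E/11 , 68 ]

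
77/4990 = 77/4990 = 0.02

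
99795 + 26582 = 126377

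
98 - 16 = 82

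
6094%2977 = 140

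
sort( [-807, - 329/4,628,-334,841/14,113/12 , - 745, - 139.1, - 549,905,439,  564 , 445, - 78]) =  [ - 807, - 745,- 549, - 334,  -  139.1,-329/4,  -  78, 113/12, 841/14, 439,445,564,628, 905]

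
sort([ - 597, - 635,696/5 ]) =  [ - 635, - 597,696/5]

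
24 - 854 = -830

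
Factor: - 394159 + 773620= 379461 = 3^1*126487^1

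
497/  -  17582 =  - 497/17582 = -0.03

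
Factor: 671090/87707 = 2^1 * 5^1 * 7^1*229^( - 1 ) * 383^( - 1) * 9587^1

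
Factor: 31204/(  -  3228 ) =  - 3^(  -  1) * 29^1 = -29/3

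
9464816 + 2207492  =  11672308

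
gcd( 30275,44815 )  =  5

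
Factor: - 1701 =-3^5*7^1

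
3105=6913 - 3808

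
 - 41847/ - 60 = 13949/20 = 697.45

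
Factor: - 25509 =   -  3^1 *11^1 * 773^1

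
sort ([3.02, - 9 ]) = [ - 9, 3.02]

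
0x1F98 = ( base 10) 8088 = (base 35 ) 6L3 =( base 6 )101240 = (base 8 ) 17630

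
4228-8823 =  - 4595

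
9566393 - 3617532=5948861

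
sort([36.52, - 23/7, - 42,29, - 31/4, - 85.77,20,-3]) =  [ - 85.77, - 42, - 31/4, - 23/7, - 3, 20, 29, 36.52] 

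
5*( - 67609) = - 338045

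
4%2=0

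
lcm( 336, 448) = 1344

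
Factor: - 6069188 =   -  2^2*1517297^1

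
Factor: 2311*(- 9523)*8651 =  - 41^1 * 89^1*107^1*211^1*2311^1 = -190388206103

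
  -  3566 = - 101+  - 3465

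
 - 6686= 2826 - 9512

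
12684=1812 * 7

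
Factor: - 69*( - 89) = 3^1*23^1*89^1 =6141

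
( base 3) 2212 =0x4d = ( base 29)2J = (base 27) 2N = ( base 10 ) 77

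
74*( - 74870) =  - 5540380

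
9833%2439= 77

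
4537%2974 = 1563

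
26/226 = 13/113 =0.12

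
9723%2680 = 1683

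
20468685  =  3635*5631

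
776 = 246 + 530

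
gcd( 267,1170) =3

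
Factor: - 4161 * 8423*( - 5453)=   3^1 * 7^1*19^2*41^1 * 73^1*8423^1 = 191117305659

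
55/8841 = 55/8841 = 0.01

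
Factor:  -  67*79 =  - 67^1*79^1 = -5293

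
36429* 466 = 16975914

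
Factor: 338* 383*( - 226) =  - 2^2*13^2 * 113^1*383^1 = - 29256604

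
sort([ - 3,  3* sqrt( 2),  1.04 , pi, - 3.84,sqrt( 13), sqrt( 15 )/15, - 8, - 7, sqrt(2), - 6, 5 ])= [ - 8 ,- 7 , - 6,  -  3.84, - 3, sqrt (15) /15  ,  1.04,sqrt(2),pi, sqrt(13), 3*sqrt ( 2),5]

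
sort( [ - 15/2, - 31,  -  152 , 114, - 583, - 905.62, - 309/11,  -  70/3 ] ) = [ - 905.62, - 583, - 152, - 31, -309/11,- 70/3,  -  15/2 , 114] 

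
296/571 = 296/571 = 0.52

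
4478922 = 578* 7749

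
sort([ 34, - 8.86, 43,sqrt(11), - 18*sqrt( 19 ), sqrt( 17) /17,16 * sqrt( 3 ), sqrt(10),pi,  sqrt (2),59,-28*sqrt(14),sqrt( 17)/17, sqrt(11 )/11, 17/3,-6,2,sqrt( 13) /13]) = [-28*sqrt(14) ,- 18*sqrt( 19),-8.86, - 6,sqrt ( 17)/17, sqrt(17) /17, sqrt( 13)/13,sqrt(11 ) /11, sqrt(2), 2  ,  pi,sqrt( 10), sqrt(11),17/3,16*sqrt( 3 ),34, 43,59]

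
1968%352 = 208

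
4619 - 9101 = -4482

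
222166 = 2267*98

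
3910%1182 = 364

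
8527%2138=2113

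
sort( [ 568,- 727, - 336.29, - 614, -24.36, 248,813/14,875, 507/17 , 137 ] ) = [ - 727, - 614,  -  336.29, - 24.36, 507/17, 813/14 , 137,248,568,875] 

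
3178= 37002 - 33824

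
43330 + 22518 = 65848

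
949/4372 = 949/4372 =0.22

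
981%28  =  1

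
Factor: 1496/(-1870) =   -  4/5  =  - 2^2 * 5^( - 1 )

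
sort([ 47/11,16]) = [ 47/11,16 ]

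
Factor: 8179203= 3^1* 2726401^1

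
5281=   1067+4214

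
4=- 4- - 8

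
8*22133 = 177064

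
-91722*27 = -2476494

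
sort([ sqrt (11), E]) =[ E, sqrt( 11) ]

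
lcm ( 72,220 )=3960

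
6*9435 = 56610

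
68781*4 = 275124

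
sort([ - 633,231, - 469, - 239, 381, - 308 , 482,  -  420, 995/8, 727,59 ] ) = [ - 633 , -469, - 420 , - 308 , - 239,59,995/8, 231,381,482,727] 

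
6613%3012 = 589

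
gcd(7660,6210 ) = 10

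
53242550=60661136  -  7418586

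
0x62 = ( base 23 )46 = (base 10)98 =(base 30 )38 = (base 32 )32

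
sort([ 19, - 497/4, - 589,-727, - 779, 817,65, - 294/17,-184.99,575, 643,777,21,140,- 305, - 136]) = [ - 779, - 727 , - 589, -305, - 184.99  , - 136, - 497/4, - 294/17,19,21,65,140, 575,643,777,817 ] 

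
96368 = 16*6023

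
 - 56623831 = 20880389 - 77504220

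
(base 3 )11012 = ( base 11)A3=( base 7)221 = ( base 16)71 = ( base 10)113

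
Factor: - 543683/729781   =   - 7^1*13^ ( - 1 )*73^ ( - 1)*101^1 = - 707/949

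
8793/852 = 2931/284 =10.32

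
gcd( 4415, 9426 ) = 1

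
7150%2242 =424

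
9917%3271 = 104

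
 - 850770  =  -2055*414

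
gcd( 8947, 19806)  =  1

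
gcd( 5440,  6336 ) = 64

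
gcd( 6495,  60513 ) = 3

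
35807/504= 71 + 23/504 = 71.05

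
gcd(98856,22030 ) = 2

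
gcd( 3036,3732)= 12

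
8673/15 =2891/5= 578.20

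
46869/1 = 46869 = 46869.00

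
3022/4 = 1511/2 = 755.50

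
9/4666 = 9/4666 = 0.00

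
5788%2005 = 1778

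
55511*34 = 1887374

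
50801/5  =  10160  +  1/5 = 10160.20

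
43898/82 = 535 + 14/41 = 535.34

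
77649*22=1708278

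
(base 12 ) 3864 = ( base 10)6412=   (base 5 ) 201122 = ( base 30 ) 73m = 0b1100100001100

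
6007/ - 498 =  - 6007/498 = - 12.06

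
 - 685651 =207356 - 893007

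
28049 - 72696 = -44647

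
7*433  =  3031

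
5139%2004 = 1131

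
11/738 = 11/738  =  0.01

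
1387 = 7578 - 6191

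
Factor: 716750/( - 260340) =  - 71675/26034 = - 2^( - 1)*3^ ( - 1)*5^2*47^1*61^1*4339^ ( -1) 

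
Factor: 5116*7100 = 2^4*5^2*71^1*1279^1=   36323600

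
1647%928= 719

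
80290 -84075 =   -  3785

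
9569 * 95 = 909055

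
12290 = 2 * 6145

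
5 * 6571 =32855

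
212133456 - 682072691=-469939235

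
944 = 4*236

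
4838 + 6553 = 11391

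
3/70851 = 1/23617 = 0.00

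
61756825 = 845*73085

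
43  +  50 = 93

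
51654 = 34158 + 17496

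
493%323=170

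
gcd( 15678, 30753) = 603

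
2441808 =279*8752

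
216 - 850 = -634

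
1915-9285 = -7370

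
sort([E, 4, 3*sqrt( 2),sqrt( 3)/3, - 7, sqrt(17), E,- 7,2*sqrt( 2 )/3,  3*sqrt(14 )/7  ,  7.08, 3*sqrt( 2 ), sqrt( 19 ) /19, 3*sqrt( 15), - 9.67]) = [  -  9.67, - 7 ,-7, sqrt( 19 ) /19 , sqrt(3)/3,2*sqrt(2)/3,  3*sqrt(14)/7, E,E,4, sqrt ( 17 ), 3*sqrt(2), 3*sqrt ( 2 ), 7.08, 3* sqrt( 15)]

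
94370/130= 725  +  12/13 = 725.92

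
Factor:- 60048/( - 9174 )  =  72/11= 2^3*3^2 * 11^(-1)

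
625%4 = 1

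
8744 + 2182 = 10926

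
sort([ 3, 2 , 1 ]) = [ 1, 2,3 ]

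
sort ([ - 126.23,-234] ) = [-234, - 126.23 ] 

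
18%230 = 18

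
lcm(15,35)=105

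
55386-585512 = - 530126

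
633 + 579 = 1212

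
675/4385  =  135/877 = 0.15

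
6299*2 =12598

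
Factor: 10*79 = 2^1* 5^1*79^1 = 790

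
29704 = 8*3713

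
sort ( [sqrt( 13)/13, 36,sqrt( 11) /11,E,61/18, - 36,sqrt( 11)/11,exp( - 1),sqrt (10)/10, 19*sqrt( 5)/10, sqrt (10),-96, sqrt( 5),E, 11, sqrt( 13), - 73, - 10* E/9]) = [- 96,-73, - 36,-10*E/9,sqrt ( 13 ) /13,  sqrt( 11)/11,sqrt( 11)/11,  sqrt(10 ) /10, exp( -1), sqrt(5),E, E,sqrt (10),61/18,sqrt ( 13),  19 * sqrt(5)/10,11,36 ]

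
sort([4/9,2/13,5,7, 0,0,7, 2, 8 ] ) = [ 0 , 0,2/13,4/9, 2,  5,7,7,8 ]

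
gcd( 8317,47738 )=1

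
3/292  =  3/292= 0.01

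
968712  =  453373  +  515339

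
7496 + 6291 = 13787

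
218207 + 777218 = 995425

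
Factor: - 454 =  - 2^1*227^1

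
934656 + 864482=1799138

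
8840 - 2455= 6385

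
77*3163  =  243551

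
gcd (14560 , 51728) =16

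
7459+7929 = 15388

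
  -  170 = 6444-6614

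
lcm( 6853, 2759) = 212443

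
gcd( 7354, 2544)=2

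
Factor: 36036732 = 2^2 * 3^1 * 3003061^1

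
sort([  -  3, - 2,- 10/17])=[ - 3, - 2, - 10/17 ] 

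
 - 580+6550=5970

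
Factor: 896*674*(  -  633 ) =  - 382271232 = - 2^8*3^1*7^1*211^1*337^1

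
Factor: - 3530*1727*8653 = -2^1 * 5^1*11^1*17^1 * 157^1*353^1*509^1 = -52751370430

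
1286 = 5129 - 3843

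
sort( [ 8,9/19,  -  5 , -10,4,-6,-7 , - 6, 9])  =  [-10 ,-7, - 6 , - 6,-5,9/19,4,8,  9 ] 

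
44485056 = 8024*5544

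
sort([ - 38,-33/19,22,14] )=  [ - 38, - 33/19 , 14, 22]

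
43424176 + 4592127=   48016303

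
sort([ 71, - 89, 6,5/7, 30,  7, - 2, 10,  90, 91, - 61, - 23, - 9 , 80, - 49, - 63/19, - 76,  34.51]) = [  -  89, - 76, - 61, - 49, - 23, - 9, -63/19, - 2, 5/7, 6,7, 10,  30 , 34.51,  71,80 , 90, 91] 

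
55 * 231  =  12705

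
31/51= 31/51 = 0.61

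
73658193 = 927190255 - 853532062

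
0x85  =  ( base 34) 3V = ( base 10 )133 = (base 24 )5D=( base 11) 111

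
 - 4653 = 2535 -7188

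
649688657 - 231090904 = 418597753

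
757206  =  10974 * 69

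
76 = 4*19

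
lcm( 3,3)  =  3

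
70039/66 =70039/66 = 1061.20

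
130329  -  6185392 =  - 6055063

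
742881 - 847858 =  - 104977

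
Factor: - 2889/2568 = - 2^(-3)*3^2 =-  9/8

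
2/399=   2/399 = 0.01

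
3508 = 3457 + 51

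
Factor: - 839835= - 3^3*5^1*6221^1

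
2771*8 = 22168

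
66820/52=1285 = 1285.00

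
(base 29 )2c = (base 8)106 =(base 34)22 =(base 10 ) 70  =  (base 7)130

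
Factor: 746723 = 746723^1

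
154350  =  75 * 2058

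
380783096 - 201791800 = 178991296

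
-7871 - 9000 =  - 16871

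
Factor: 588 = 2^2 * 3^1*7^2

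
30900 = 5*6180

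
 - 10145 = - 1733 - 8412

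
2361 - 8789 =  - 6428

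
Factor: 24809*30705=761760345 =3^1*5^1*23^1*89^1*  24809^1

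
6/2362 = 3/1181 = 0.00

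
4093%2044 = 5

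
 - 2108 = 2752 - 4860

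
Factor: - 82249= - 233^1*353^1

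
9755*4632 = 45185160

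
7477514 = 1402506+6075008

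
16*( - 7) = -112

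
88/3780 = 22/945 = 0.02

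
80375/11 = 80375/11= 7306.82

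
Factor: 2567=17^1*151^1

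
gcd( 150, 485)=5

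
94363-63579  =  30784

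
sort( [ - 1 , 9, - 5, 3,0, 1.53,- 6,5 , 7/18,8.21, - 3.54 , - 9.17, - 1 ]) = [ - 9.17, - 6, - 5,  -  3.54, - 1, - 1,0, 7/18,1.53,3,  5,8.21,9]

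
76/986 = 38/493=0.08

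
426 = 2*213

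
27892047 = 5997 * 4651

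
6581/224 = 6581/224 = 29.38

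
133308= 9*14812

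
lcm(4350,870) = 4350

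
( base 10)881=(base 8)1561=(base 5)12011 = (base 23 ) 1f7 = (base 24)1ch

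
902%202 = 94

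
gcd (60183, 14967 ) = 9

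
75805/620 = 122 + 33/124 = 122.27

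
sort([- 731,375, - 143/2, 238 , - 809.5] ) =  [ - 809.5, - 731, - 143/2 , 238, 375 ] 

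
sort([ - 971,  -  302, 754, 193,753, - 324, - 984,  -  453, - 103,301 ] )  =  [- 984, -971,  -  453,- 324,  -  302 ,  -  103, 193,301, 753, 754 ] 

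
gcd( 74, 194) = 2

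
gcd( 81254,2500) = 2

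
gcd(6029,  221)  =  1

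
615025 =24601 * 25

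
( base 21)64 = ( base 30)4A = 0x82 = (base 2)10000010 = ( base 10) 130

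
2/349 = 2/349 = 0.01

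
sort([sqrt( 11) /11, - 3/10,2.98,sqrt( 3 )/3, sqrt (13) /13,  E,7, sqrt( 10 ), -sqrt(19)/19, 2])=[ - 3/10, - sqrt(19 ) /19,  sqrt( 13 ) /13,  sqrt(11 ) /11, sqrt(3) /3,2,  E, 2.98, sqrt ( 10), 7]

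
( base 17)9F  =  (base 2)10101000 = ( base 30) 5i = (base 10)168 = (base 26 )6c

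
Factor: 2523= 3^1*29^2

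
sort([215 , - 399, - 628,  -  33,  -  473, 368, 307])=[ -628,- 473,-399,-33, 215, 307,368 ] 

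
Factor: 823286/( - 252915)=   -2^1*3^(- 1)*5^(-1)*13^( - 1)*59^1 * 1297^( - 1)*6977^1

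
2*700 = 1400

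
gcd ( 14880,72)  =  24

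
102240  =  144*710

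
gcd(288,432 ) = 144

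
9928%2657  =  1957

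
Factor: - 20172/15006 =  - 2^1*41^1*61^(- 1 ) =-  82/61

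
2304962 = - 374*(-6163)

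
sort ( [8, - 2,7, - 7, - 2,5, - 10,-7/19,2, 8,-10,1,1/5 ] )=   [ - 10, -10, - 7, - 2,-2, - 7/19,1/5,1,2,  5, 7, 8,8 ] 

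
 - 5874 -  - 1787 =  - 4087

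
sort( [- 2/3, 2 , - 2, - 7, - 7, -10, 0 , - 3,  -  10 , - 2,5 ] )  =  [ - 10, - 10, - 7, - 7, - 3, - 2, - 2,-2/3 , 0, 2,5]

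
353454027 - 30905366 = 322548661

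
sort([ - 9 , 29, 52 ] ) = [ - 9,  29 , 52] 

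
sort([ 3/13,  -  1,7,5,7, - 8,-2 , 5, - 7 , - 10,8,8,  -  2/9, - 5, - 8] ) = [ - 10, - 8, - 8,-7, - 5, - 2, - 1, - 2/9,3/13,5,5 , 7, 7,8,8]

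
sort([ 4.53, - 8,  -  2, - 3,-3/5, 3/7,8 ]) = [-8, - 3, - 2, - 3/5,3/7 , 4.53,8] 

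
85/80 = 17/16 = 1.06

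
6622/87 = 76 + 10/87 =76.11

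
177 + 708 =885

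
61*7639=465979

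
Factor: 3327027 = 3^1*11^1*41^1*2459^1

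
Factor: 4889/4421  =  4421^( - 1)*  4889^1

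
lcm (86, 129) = 258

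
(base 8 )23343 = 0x26E3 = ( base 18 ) 1CD1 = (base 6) 114031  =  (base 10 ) 9955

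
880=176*5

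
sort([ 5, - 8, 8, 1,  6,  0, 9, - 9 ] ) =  [  -  9, - 8,0,1,5,6,8, 9 ]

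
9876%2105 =1456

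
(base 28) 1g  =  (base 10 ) 44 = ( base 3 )1122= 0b101100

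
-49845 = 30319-80164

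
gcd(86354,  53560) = 2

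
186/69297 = 62/23099 = 0.00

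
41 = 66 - 25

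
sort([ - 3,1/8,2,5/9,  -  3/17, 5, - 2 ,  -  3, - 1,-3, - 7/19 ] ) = [-3, - 3,  -  3,-2, - 1,  -  7/19, - 3/17, 1/8,5/9,2,5 ]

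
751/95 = 7+86/95  =  7.91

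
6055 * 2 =12110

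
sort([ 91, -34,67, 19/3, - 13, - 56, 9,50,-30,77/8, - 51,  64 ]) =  [ - 56  , - 51, - 34, - 30, - 13,  19/3,  9, 77/8, 50, 64,67, 91]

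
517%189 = 139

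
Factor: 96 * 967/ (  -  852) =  - 2^3*71^(  -  1) * 967^1 = - 7736/71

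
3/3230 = 3/3230  =  0.00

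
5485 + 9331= 14816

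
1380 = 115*12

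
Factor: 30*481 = 2^1 * 3^1*5^1 * 13^1*37^1=14430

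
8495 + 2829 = 11324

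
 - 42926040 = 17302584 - 60228624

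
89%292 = 89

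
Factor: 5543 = 23^1*241^1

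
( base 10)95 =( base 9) 115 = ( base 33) 2t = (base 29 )38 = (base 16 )5F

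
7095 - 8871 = - 1776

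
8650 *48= 415200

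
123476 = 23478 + 99998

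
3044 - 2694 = 350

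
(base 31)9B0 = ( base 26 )d7k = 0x231E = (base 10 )8990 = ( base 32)8ou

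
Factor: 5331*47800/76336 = 2^( - 1 )*3^1*5^2*13^( - 1)*239^1*367^ ( - 1)*1777^1 = 31852725/9542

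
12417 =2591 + 9826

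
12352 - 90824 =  - 78472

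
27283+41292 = 68575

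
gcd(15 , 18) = 3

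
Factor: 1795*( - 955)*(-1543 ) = 5^2*191^1*359^1*1543^1 = 2645049175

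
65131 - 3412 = 61719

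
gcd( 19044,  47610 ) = 9522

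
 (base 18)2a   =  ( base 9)51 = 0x2E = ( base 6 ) 114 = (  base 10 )46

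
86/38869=86/38869 = 0.00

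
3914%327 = 317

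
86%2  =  0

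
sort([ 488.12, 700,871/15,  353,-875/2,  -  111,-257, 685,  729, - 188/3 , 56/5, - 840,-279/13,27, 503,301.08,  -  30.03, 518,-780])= [ - 840, - 780, - 875/2,-257, - 111,-188/3,-30.03,-279/13, 56/5, 27,871/15 , 301.08, 353, 488.12,  503,518,685, 700, 729]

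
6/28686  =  1/4781 = 0.00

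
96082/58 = 1656+ 17/29 = 1656.59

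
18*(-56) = -1008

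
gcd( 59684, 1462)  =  86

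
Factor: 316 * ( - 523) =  - 165268 = - 2^2*79^1*523^1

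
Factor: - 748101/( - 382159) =3^1 * 257^( - 1) * 1487^( - 1)*249367^1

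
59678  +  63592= 123270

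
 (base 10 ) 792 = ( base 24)190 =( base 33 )O0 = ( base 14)408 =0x318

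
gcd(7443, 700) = 1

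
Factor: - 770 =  - 2^1*5^1*7^1*11^1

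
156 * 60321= 9410076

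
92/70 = 1 + 11/35 =1.31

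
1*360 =360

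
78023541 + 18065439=96088980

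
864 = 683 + 181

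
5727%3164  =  2563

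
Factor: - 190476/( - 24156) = 13^1 * 37^1*61^( - 1)=481/61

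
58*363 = 21054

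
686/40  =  343/20=17.15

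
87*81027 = 7049349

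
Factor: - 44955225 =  - 3^2*5^2*7^1 * 17^1*23^1 * 73^1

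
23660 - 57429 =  - 33769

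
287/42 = 6 + 5/6 = 6.83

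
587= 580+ 7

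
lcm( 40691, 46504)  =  325528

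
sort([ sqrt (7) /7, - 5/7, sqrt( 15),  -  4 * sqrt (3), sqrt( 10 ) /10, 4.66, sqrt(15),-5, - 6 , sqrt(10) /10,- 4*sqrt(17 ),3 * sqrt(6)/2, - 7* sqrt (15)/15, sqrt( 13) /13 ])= [-4*sqrt(17 ), - 4*sqrt( 3 ), - 6, - 5,-7 * sqrt( 15)/15, - 5/7, sqrt( 13)/13, sqrt(10) /10, sqrt( 10)/10, sqrt( 7) /7, 3 * sqrt( 6 )/2, sqrt(15 ), sqrt( 15 ),4.66]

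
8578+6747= 15325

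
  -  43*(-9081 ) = 390483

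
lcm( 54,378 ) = 378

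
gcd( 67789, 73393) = 1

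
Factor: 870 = 2^1*3^1*5^1*29^1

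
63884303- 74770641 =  - 10886338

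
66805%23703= 19399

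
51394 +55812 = 107206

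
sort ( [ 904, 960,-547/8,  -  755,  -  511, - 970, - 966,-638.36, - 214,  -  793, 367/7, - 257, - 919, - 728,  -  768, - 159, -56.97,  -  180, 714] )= [ - 970,- 966, - 919, - 793, - 768, - 755, - 728, - 638.36,  -  511 , - 257, - 214, - 180, - 159, - 547/8,  -  56.97,367/7, 714,904, 960 ] 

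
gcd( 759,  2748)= 3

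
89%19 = 13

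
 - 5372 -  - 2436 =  - 2936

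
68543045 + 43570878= 112113923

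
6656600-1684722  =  4971878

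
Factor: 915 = 3^1*5^1*61^1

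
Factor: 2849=7^1 *11^1*37^1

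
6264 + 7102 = 13366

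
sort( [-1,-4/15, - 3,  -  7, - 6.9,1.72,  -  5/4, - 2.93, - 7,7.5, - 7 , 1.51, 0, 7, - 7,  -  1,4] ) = [ - 7, - 7, - 7, - 7,  -  6.9,  -  3, - 2.93, - 5/4, -1, - 1, - 4/15, 0,1.51,  1.72,4, 7, 7.5]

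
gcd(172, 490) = 2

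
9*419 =3771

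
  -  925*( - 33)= 30525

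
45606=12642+32964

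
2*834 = 1668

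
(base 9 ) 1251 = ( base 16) 3A9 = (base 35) QR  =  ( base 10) 937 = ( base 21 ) 22D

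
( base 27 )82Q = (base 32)5oo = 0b1011100011000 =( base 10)5912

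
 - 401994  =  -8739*46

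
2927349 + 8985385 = 11912734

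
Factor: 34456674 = 2^1* 3^1*7^1*43^1 * 19079^1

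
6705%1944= 873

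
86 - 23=63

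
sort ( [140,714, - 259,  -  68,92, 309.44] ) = [-259,-68, 92,140,309.44, 714 ]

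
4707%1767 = 1173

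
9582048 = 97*98784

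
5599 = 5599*1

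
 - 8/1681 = -1 + 1673/1681 = -0.00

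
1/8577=1/8577 =0.00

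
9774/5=1954+4/5 = 1954.80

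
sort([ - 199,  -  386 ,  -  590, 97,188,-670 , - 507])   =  [ -670, - 590, - 507 , - 386, - 199, 97 , 188] 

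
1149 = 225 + 924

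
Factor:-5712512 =-2^7*13^1*3433^1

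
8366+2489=10855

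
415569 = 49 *8481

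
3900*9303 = 36281700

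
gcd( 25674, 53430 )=6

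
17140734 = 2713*6318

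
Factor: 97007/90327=3^( - 1)*30109^( - 1) * 97007^1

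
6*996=5976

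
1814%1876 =1814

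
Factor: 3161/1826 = 2^(-1 ) * 11^( - 1 )*29^1 * 83^( - 1)*  109^1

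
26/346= 13/173  =  0.08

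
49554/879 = 16518/293= 56.38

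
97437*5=487185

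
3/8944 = 3/8944  =  0.00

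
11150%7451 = 3699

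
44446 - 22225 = 22221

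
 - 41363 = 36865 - 78228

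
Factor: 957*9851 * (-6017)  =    -  56724707919 =- 3^1 * 11^2*29^1*547^1 * 9851^1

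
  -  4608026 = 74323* ( - 62)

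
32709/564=10903/188 = 57.99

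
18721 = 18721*1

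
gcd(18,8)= 2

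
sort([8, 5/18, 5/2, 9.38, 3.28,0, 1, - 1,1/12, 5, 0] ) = [ - 1, 0,  0, 1/12,5/18, 1, 5/2,3.28,5 , 8, 9.38]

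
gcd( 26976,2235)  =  3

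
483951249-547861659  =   -63910410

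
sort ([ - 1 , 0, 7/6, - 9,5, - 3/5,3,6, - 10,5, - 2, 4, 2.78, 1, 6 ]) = [ - 10, - 9,-2,- 1, - 3/5,0,1,7/6, 2.78,3, 4, 5, 5, 6, 6]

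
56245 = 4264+51981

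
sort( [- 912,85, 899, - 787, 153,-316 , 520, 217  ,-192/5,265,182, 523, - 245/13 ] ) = [ - 912,-787, - 316,-192/5,-245/13,  85, 153, 182, 217, 265 , 520, 523 , 899 ]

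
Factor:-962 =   -  2^1* 13^1 * 37^1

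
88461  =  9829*9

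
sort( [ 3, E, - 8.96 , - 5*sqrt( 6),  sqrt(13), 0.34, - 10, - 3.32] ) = [ - 5*sqrt( 6), - 10, - 8.96 ,  -  3.32,  0.34, E,3 , sqrt( 13)]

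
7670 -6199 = 1471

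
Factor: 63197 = 63197^1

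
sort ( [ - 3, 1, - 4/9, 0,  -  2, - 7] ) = [ -7,-3, - 2,  -  4/9, 0, 1]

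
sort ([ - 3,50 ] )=[  -  3,50]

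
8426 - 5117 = 3309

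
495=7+488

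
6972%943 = 371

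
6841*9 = 61569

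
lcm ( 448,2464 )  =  4928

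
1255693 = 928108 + 327585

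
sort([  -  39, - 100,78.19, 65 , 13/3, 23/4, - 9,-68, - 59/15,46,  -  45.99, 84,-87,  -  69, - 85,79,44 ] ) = [ - 100, - 87, - 85, - 69, - 68, - 45.99, - 39,-9 ,  -  59/15, 13/3, 23/4, 44, 46,65, 78.19, 79, 84 ]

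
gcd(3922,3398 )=2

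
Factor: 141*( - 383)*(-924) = 49898772 = 2^2*3^2*7^1 * 11^1*47^1*383^1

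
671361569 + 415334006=1086695575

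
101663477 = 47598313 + 54065164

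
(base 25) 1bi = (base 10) 918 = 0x396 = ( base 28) 14M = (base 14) 498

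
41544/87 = 13848/29 = 477.52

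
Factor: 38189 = 38189^1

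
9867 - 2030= 7837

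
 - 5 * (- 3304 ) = 16520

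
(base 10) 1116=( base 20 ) 2FG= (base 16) 45C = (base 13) 67B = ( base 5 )13431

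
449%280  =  169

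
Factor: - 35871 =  - 3^1 * 11^1*1087^1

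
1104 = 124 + 980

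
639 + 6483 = 7122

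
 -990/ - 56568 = 165/9428 =0.02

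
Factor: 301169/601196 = 2^( - 2)*11^2*19^1 * 131^1*150299^( -1 )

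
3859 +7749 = 11608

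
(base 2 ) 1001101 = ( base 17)49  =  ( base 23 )38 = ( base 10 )77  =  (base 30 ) 2h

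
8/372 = 2/93=0.02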